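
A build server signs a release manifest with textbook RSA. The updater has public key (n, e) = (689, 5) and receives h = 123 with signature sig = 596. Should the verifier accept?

reject

Squares mod 689: sig^1≡596, sig^2≡381, sig^4≡471
5 = 4 + 1, so sig^5 ≡ 471·596 ≡ 293 (mod 689)
The recovered value 293 does not match the digest 123.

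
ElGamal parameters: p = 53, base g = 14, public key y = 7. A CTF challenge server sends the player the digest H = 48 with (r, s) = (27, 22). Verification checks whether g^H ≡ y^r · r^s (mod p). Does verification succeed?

Left side g^H mod p:
Squares mod 53: 14^1≡14, 14^2≡37, 14^4≡44, 14^8≡28, 14^16≡42, 14^32≡15
48 = 32 + 16, so 14^48 ≡ 15·42 ≡ 47 (mod 53)
Right side y^r · r^s mod p:
Squares mod 53: 7^1≡7, 7^2≡49, 7^4≡16, 7^8≡44, 7^16≡28
27 = 16 + 8 + 2 + 1, so 7^27 ≡ 28·44·49·7 ≡ 7 (mod 53)
Squares mod 53: 27^1≡27, 27^2≡40, 27^4≡10, 27^8≡47, 27^16≡36
22 = 16 + 4 + 2, so 27^22 ≡ 36·10·40 ≡ 37 (mod 53)
7·37 = 259 ≡ 47 (mod 53)
47 ≡ 47 (mod 53), so the signature is genuine.

passes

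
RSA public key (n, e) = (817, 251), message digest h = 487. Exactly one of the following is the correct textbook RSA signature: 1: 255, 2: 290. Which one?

Candidate 1: 255^2 = 65025 ≡ 482; 255^4 ≡ 482^2 = 232324 ≡ 296; 255^8 ≡ 296^2 = 87616 ≡ 197; 255^16 ≡ 197^2 = 38809 ≡ 410; 255^32 ≡ 410^2 = 168100 ≡ 615; 255^64 ≡ 615^2 = 378225 ≡ 771; 255^128 ≡ 771^2 = 594441 ≡ 482; 251 = 128 + 64 + 32 + 16 + 8 + 2 + 1, so 255^251 ≡ 482·771·615·410·197·482·255 ≡ 487 (mod 817)
  → matches h = 487
Candidate 2: 290^2 = 84100 ≡ 766; 290^4 ≡ 766^2 = 586756 ≡ 150; 290^8 ≡ 150^2 = 22500 ≡ 441; 290^16 ≡ 441^2 = 194481 ≡ 35; 290^32 ≡ 35^2 = 1225 ≡ 408; 290^64 ≡ 408^2 = 166464 ≡ 613; 290^128 ≡ 613^2 = 375769 ≡ 766; 251 = 128 + 64 + 32 + 16 + 8 + 2 + 1, so 290^251 ≡ 766·613·408·35·441·766·290 ≡ 555 (mod 817)

1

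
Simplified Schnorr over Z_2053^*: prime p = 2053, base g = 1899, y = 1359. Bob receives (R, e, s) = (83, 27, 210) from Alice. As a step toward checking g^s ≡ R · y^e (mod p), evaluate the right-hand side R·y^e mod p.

1142

1359^2 = 1846881 ≡ 1234
1359^4 ≡ 1234^2 = 1522756 ≡ 1483
1359^8 ≡ 1483^2 = 2199289 ≡ 526
1359^16 ≡ 526^2 = 276676 ≡ 1574
27 = 16 + 8 + 2 + 1, so 1359^27 ≡ 1574·526·1234·1359 ≡ 1671 (mod 2053)
R · y^e ≡ 83·1671 = 138693 ≡ 1142 (mod 2053)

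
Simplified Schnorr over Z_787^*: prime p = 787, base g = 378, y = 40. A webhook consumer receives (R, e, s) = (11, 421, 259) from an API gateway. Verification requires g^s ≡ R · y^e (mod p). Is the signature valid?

invalid

g^s mod p:
Squares mod 787: 378^1≡378, 378^2≡437, 378^4≡515, 378^8≡6, 378^16≡36, 378^32≡509, 378^64≡158, 378^128≡567, 378^256≡393
259 = 256 + 2 + 1, so 378^259 ≡ 393·437·378 ≡ 42 (mod 787)
R · y^e mod p:
Squares mod 787: 40^1≡40, 40^2≡26, 40^4≡676, 40^8≡516, 40^16≡250, 40^32≡327, 40^64≡684, 40^128≡378, 40^256≡437
421 = 256 + 128 + 32 + 4 + 1, so 40^421 ≡ 437·378·327·676·40 ≡ 465 (mod 787)
11·465 = 5115 ≡ 393 (mod 787)
42 ≠ 393; the check fails.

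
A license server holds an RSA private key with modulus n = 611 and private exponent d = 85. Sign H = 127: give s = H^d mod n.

H^2 ≡ 127^2 = 16129 ≡ 243
H^4 ≡ 243^2 = 59049 ≡ 393
H^8 ≡ 393^2 = 154449 ≡ 477
H^16 ≡ 477^2 = 227529 ≡ 237
H^32 ≡ 237^2 = 56169 ≡ 568
H^64 ≡ 568^2 = 322624 ≡ 16
85 = 64 + 16 + 4 + 1, so H^85 ≡ 16·237·393·127 ≡ 374 (mod 611)

374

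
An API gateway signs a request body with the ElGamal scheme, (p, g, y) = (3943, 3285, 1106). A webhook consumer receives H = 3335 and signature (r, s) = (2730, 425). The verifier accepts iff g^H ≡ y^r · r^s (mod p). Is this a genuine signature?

genuine

Left side g^H mod p:
3285^2 = 10791225 ≡ 3177
3285^4 ≡ 3177^2 = 10093329 ≡ 3192
3285^8 ≡ 3192^2 = 10188864 ≡ 152
3285^16 ≡ 152^2 = 23104 ≡ 3389
3285^32 ≡ 3389^2 = 11485321 ≡ 3305
3285^64 ≡ 3305^2 = 10923025 ≡ 915
3285^128 ≡ 915^2 = 837225 ≡ 1309
3285^256 ≡ 1309^2 = 1713481 ≡ 2219
3285^512 ≡ 2219^2 = 4923961 ≡ 3097
3285^1024 ≡ 3097^2 = 9591409 ≡ 2033
3285^2048 ≡ 2033^2 = 4133089 ≡ 825
3335 = 2048 + 1024 + 256 + 4 + 2 + 1, so 3285^3335 ≡ 825·2033·2219·3192·3177·3285 ≡ 2886 (mod 3943)
Right side y^r · r^s mod p:
1106^2 = 1223236 ≡ 906
1106^4 ≡ 906^2 = 820836 ≡ 692
1106^8 ≡ 692^2 = 478864 ≡ 1761
1106^16 ≡ 1761^2 = 3101121 ≡ 1923
1106^32 ≡ 1923^2 = 3697929 ≡ 3338
1106^64 ≡ 3338^2 = 11142244 ≡ 3269
1106^128 ≡ 3269^2 = 10686361 ≡ 831
1106^256 ≡ 831^2 = 690561 ≡ 536
1106^512 ≡ 536^2 = 287296 ≡ 3400
1106^1024 ≡ 3400^2 = 11560000 ≡ 3067
1106^2048 ≡ 3067^2 = 9406489 ≡ 2434
2730 = 2048 + 512 + 128 + 32 + 8 + 2, so 1106^2730 ≡ 2434·3400·831·3338·1761·906 ≡ 1116 (mod 3943)
2730^2 = 7452900 ≡ 630
2730^4 ≡ 630^2 = 396900 ≡ 2600
2730^8 ≡ 2600^2 = 6760000 ≡ 1698
2730^16 ≡ 1698^2 = 2883204 ≡ 871
2730^32 ≡ 871^2 = 758641 ≡ 1585
2730^64 ≡ 1585^2 = 2512225 ≡ 534
2730^128 ≡ 534^2 = 285156 ≡ 1260
2730^256 ≡ 1260^2 = 1587600 ≡ 2514
425 = 256 + 128 + 32 + 8 + 1, so 2730^425 ≡ 2514·1260·1585·1698·2730 ≡ 3670 (mod 3943)
1116·3670 = 4095720 ≡ 2886 (mod 3943)
2886 ≡ 2886 (mod 3943), so the signature is genuine.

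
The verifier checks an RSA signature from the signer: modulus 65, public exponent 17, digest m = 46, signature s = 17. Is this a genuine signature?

s^2 ≡ 17^2 = 289 ≡ 29
s^4 ≡ 29^2 = 841 ≡ 61
s^8 ≡ 61^2 = 3721 ≡ 16
s^16 ≡ 16^2 = 256 ≡ 61
17 = 16 + 1, so s^17 ≡ 61·17 ≡ 62 (mod 65)
62 ≠ 46, so verification fails.

forged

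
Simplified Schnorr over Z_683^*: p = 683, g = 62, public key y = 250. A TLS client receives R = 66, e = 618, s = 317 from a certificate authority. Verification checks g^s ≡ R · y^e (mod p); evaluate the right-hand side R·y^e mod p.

12

250^2 = 62500 ≡ 347
250^4 ≡ 347^2 = 120409 ≡ 201
250^8 ≡ 201^2 = 40401 ≡ 104
250^16 ≡ 104^2 = 10816 ≡ 571
250^32 ≡ 571^2 = 326041 ≡ 250
250^64 ≡ 250^2 = 62500 ≡ 347
250^128 ≡ 347^2 = 120409 ≡ 201
250^256 ≡ 201^2 = 40401 ≡ 104
250^512 ≡ 104^2 = 10816 ≡ 571
618 = 512 + 64 + 32 + 8 + 2, so 250^618 ≡ 571·347·250·104·347 ≡ 559 (mod 683)
R · y^e ≡ 66·559 = 36894 ≡ 12 (mod 683)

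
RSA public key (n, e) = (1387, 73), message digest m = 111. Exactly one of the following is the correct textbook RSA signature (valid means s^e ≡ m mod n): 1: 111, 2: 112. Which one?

Candidate 1: 111^73 mod 1387 = 111
  → matches m = 111
Candidate 2: 112^73 mod 1387 = 112

1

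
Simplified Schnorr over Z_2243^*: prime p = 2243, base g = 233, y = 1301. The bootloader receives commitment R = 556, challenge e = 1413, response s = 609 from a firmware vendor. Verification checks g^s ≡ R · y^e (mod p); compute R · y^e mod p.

1688

1301^2 = 1692601 ≡ 1379
1301^4 ≡ 1379^2 = 1901641 ≡ 1820
1301^8 ≡ 1820^2 = 3312400 ≡ 1732
1301^16 ≡ 1732^2 = 2999824 ≡ 933
1301^32 ≡ 933^2 = 870489 ≡ 205
1301^64 ≡ 205^2 = 42025 ≡ 1651
1301^128 ≡ 1651^2 = 2725801 ≡ 556
1301^256 ≡ 556^2 = 309136 ≡ 1845
1301^512 ≡ 1845^2 = 3404025 ≡ 1394
1301^1024 ≡ 1394^2 = 1943236 ≡ 798
1413 = 1024 + 256 + 128 + 4 + 1, so 1301^1413 ≡ 798·1845·556·1820·1301 ≡ 471 (mod 2243)
R · y^e ≡ 556·471 = 261876 ≡ 1688 (mod 2243)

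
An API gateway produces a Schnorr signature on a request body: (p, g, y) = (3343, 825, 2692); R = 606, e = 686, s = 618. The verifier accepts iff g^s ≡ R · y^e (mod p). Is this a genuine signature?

g^s mod p:
825^2 = 680625 ≡ 1996
825^4 ≡ 1996^2 = 3984016 ≡ 2503
825^8 ≡ 2503^2 = 6265009 ≡ 227
825^16 ≡ 227^2 = 51529 ≡ 1384
825^32 ≡ 1384^2 = 1915456 ≡ 3260
825^64 ≡ 3260^2 = 10627600 ≡ 203
825^128 ≡ 203^2 = 41209 ≡ 1093
825^256 ≡ 1093^2 = 1194649 ≡ 1198
825^512 ≡ 1198^2 = 1435204 ≡ 1057
618 = 512 + 64 + 32 + 8 + 2, so 825^618 ≡ 1057·203·3260·227·1996 ≡ 1453 (mod 3343)
R · y^e mod p:
2692^2 = 7246864 ≡ 2583
2692^4 ≡ 2583^2 = 6671889 ≡ 2604
2692^8 ≡ 2604^2 = 6780816 ≡ 1212
2692^16 ≡ 1212^2 = 1468944 ≡ 1367
2692^32 ≡ 1367^2 = 1868689 ≡ 3295
2692^64 ≡ 3295^2 = 10857025 ≡ 2304
2692^128 ≡ 2304^2 = 5308416 ≡ 3075
2692^256 ≡ 3075^2 = 9455625 ≡ 1621
2692^512 ≡ 1621^2 = 2627641 ≡ 43
686 = 512 + 128 + 32 + 8 + 4 + 2, so 2692^686 ≡ 43·3075·3295·1212·2604·2583 ≡ 2711 (mod 3343)
606·2711 = 1642866 ≡ 1453 (mod 3343)
1453 ≡ 1453 (mod 3343); signature holds.

genuine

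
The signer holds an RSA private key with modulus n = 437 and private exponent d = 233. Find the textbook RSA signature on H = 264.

408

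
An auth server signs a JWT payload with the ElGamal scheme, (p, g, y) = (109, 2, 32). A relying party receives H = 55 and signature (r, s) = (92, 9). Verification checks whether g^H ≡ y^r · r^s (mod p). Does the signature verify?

verifies

Left side g^H mod p:
Squares mod 109: 2^1≡2, 2^2≡4, 2^4≡16, 2^8≡38, 2^16≡27, 2^32≡75
55 = 32 + 16 + 4 + 2 + 1, so 2^55 ≡ 75·27·16·4·2 ≡ 107 (mod 109)
Right side y^r · r^s mod p:
Squares mod 109: 32^1≡32, 32^2≡43, 32^4≡105, 32^8≡16, 32^16≡38, 32^32≡27, 32^64≡75
92 = 64 + 16 + 8 + 4, so 32^92 ≡ 75·38·16·105 ≡ 66 (mod 109)
Squares mod 109: 92^1≡92, 92^2≡71, 92^4≡27, 92^8≡75
9 = 8 + 1, so 92^9 ≡ 75·92 ≡ 33 (mod 109)
66·33 = 2178 ≡ 107 (mod 109)
107 ≡ 107 (mod 109), so the signature is genuine.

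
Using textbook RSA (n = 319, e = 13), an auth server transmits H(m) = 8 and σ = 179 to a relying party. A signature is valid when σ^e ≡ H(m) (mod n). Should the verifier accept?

reject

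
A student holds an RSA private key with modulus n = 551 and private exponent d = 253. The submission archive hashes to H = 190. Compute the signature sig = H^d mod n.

190

H^2 ≡ 190^2 = 36100 ≡ 285
H^4 ≡ 285^2 = 81225 ≡ 228
H^8 ≡ 228^2 = 51984 ≡ 190
H^16 ≡ 190^2 = 36100 ≡ 285
H^32 ≡ 285^2 = 81225 ≡ 228
H^64 ≡ 228^2 = 51984 ≡ 190
H^128 ≡ 190^2 = 36100 ≡ 285
253 = 128 + 64 + 32 + 16 + 8 + 4 + 1, so H^253 ≡ 285·190·228·285·190·228·190 ≡ 190 (mod 551)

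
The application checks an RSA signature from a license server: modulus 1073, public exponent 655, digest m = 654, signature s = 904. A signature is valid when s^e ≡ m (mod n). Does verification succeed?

fails

s^2 ≡ 904^2 = 817216 ≡ 663
s^4 ≡ 663^2 = 439569 ≡ 712
s^8 ≡ 712^2 = 506944 ≡ 488
s^16 ≡ 488^2 = 238144 ≡ 1011
s^32 ≡ 1011^2 = 1022121 ≡ 625
s^64 ≡ 625^2 = 390625 ≡ 53
s^128 ≡ 53^2 = 2809 ≡ 663
s^256 ≡ 663^2 = 439569 ≡ 712
s^512 ≡ 712^2 = 506944 ≡ 488
655 = 512 + 128 + 8 + 4 + 2 + 1, so s^655 ≡ 488·663·488·712·663·904 ≡ 419 (mod 1073)
419 ≠ 654, so verification fails.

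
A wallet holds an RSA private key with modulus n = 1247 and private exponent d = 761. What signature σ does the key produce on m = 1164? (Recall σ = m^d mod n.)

415

Squares mod 1247: m^1≡1164, m^2≡654, m^4≡1242, m^8≡25, m^16≡625, m^32≡314, m^64≡83, m^128≡654, m^256≡1242, m^512≡25
761 = 512 + 128 + 64 + 32 + 16 + 8 + 1, so m^761 ≡ 25·654·83·314·625·25·1164 ≡ 415 (mod 1247)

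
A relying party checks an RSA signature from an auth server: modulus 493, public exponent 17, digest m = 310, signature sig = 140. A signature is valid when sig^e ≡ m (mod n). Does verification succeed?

passes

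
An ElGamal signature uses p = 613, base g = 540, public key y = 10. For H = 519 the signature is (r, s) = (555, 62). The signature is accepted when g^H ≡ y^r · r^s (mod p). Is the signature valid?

invalid

Left side g^H mod p:
Squares mod 613: 540^1≡540, 540^2≡425, 540^4≡403, 540^8≡577, 540^16≡70, 540^32≡609, 540^64≡16, 540^128≡256, 540^256≡558, 540^512≡573
519 = 512 + 4 + 2 + 1, so 540^519 ≡ 573·403·425·540 ≡ 207 (mod 613)
Right side y^r · r^s mod p:
Squares mod 613: 10^1≡10, 10^2≡100, 10^4≡192, 10^8≡84, 10^16≡313, 10^32≡502, 10^64≡61, 10^128≡43, 10^256≡10, 10^512≡100
555 = 512 + 32 + 8 + 2 + 1, so 10^555 ≡ 100·502·84·100·10 ≡ 585 (mod 613)
Squares mod 613: 555^1≡555, 555^2≡299, 555^4≡516, 555^8≡214, 555^16≡434, 555^32≡165
62 = 32 + 16 + 8 + 4 + 2, so 555^62 ≡ 165·434·214·516·299 ≡ 48 (mod 613)
585·48 = 28080 ≡ 495 (mod 613)
207 ≠ 495, so verification fails.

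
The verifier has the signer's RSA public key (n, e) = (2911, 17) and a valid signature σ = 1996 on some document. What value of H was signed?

σ^2 ≡ 1996^2 = 3984016 ≡ 1768
σ^4 ≡ 1768^2 = 3125824 ≡ 2321
σ^8 ≡ 2321^2 = 5387041 ≡ 1691
σ^16 ≡ 1691^2 = 2859481 ≡ 879
17 = 16 + 1, so σ^17 ≡ 879·1996 ≡ 2062 (mod 2911)

2062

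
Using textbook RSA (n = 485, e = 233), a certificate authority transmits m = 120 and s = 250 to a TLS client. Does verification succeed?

s^233 mod 485 = 120
120 = m, so the signature checks out.

passes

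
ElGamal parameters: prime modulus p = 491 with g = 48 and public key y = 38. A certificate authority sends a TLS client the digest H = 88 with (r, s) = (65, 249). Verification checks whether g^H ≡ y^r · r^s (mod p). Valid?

yes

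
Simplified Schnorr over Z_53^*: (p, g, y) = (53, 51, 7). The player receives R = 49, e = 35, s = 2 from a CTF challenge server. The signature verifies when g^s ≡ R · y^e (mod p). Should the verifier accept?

reject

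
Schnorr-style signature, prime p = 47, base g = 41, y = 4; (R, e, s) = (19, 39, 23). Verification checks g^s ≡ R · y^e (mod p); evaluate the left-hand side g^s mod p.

46

41^2 = 1681 ≡ 36
41^4 ≡ 36^2 = 1296 ≡ 27
41^8 ≡ 27^2 = 729 ≡ 24
41^16 ≡ 24^2 = 576 ≡ 12
23 = 16 + 4 + 2 + 1, so 41^23 ≡ 12·27·36·41 ≡ 46 (mod 47)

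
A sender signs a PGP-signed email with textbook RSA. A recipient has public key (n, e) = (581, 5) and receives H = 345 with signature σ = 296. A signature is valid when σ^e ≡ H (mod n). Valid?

no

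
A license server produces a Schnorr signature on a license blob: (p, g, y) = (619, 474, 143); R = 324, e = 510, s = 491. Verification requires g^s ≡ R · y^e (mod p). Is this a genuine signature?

genuine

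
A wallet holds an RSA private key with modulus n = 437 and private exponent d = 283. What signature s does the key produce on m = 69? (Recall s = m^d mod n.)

m^2 ≡ 69^2 = 4761 ≡ 391
m^4 ≡ 391^2 = 152881 ≡ 368
m^8 ≡ 368^2 = 135424 ≡ 391
m^16 ≡ 391^2 = 152881 ≡ 368
m^32 ≡ 368^2 = 135424 ≡ 391
m^64 ≡ 391^2 = 152881 ≡ 368
m^128 ≡ 368^2 = 135424 ≡ 391
m^256 ≡ 391^2 = 152881 ≡ 368
283 = 256 + 16 + 8 + 2 + 1, so m^283 ≡ 368·368·391·391·69 ≡ 69 (mod 437)

69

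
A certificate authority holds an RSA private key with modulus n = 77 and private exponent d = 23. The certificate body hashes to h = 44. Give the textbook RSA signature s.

11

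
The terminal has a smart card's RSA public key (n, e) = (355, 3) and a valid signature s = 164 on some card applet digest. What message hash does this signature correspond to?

s^2 ≡ 164^2 = 26896 ≡ 271
3 = 2 + 1, so s^3 ≡ 271·164 ≡ 69 (mod 355)

69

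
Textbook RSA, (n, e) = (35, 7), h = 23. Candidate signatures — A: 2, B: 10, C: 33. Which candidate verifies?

A

Candidate A: Squares mod 35: 2^1≡2, 2^2≡4, 2^4≡16; 7 = 4 + 2 + 1, so 2^7 ≡ 16·4·2 ≡ 23 (mod 35)
  → matches h = 23
Candidate B: Squares mod 35: 10^1≡10, 10^2≡30, 10^4≡25; 7 = 4 + 2 + 1, so 10^7 ≡ 25·30·10 ≡ 10 (mod 35)
Candidate C: Squares mod 35: 33^1≡33, 33^2≡4, 33^4≡16; 7 = 4 + 2 + 1, so 33^7 ≡ 16·4·33 ≡ 12 (mod 35)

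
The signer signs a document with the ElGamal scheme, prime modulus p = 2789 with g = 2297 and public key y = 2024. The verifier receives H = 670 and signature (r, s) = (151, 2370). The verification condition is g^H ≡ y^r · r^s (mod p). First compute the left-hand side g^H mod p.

2297^2 = 5276209 ≡ 2210
2297^4 ≡ 2210^2 = 4884100 ≡ 561
2297^8 ≡ 561^2 = 314721 ≡ 2353
2297^16 ≡ 2353^2 = 5536609 ≡ 444
2297^32 ≡ 444^2 = 197136 ≡ 1906
2297^64 ≡ 1906^2 = 3632836 ≡ 1558
2297^128 ≡ 1558^2 = 2427364 ≡ 934
2297^256 ≡ 934^2 = 872356 ≡ 2188
2297^512 ≡ 2188^2 = 4787344 ≡ 1420
670 = 512 + 128 + 16 + 8 + 4 + 2, so 2297^670 ≡ 1420·934·444·2353·561·2210 ≡ 932 (mod 2789)

932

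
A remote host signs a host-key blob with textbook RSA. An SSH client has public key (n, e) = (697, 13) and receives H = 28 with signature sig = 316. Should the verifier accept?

accept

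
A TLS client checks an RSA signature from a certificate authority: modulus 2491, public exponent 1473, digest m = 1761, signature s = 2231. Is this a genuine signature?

genuine

Squares mod 2491: s^1≡2231, s^2≡343, s^4≡572, s^8≡863, s^16≡2451, s^32≡1600, s^64≡1743, s^128≡1520, s^256≡1243, s^512≡629, s^1024≡2063
1473 = 1024 + 256 + 128 + 64 + 1, so s^1473 ≡ 2063·1243·1520·1743·2231 ≡ 1761 (mod 2491)
s^1473 mod 2491 = 1761 matches m.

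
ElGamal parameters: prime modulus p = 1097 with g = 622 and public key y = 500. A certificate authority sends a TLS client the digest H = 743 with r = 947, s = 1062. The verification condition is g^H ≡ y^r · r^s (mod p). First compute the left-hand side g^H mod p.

38

622^2 = 386884 ≡ 740
622^4 ≡ 740^2 = 547600 ≡ 197
622^8 ≡ 197^2 = 38809 ≡ 414
622^16 ≡ 414^2 = 171396 ≡ 264
622^32 ≡ 264^2 = 69696 ≡ 585
622^64 ≡ 585^2 = 342225 ≡ 1058
622^128 ≡ 1058^2 = 1119364 ≡ 424
622^256 ≡ 424^2 = 179776 ≡ 965
622^512 ≡ 965^2 = 931225 ≡ 969
743 = 512 + 128 + 64 + 32 + 4 + 2 + 1, so 622^743 ≡ 969·424·1058·585·197·740·622 ≡ 38 (mod 1097)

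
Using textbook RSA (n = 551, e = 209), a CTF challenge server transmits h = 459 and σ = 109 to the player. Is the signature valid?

Squares mod 551: σ^1≡109, σ^2≡310, σ^4≡226, σ^8≡384, σ^16≡339, σ^32≡313, σ^64≡442, σ^128≡310
209 = 128 + 64 + 16 + 1, so σ^209 ≡ 310·442·339·109 ≡ 526 (mod 551)
The recovered value 526 does not match the digest 459.

invalid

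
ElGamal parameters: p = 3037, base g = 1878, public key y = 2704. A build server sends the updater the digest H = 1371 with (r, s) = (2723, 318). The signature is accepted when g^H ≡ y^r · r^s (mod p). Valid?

Left side g^H mod p:
Squares mod 3037: 1878^1≡1878, 1878^2≡927, 1878^4≡2895, 1878^8≡1942, 1878^16≡2447, 1878^32≡1882, 1878^64≡782, 1878^128≡1087, 1878^256≡176, 1878^512≡606, 1878^1024≡2796
1371 = 1024 + 256 + 64 + 16 + 8 + 2 + 1, so 1878^1371 ≡ 2796·176·782·2447·1942·927·1878 ≡ 1597 (mod 3037)
Right side y^r · r^s mod p:
Squares mod 3037: 2704^1≡2704, 2704^2≡1557, 2704^4≡723, 2704^8≡365, 2704^16≡2634, 2704^32≡1448, 2704^64≡1174, 2704^128≡2515, 2704^256≡2191, 2704^512≡2021, 2704^1024≡2713, 2704^2048≡1718
2723 = 2048 + 512 + 128 + 32 + 2 + 1, so 2704^2723 ≡ 1718·2021·2515·1448·1557·2704 ≡ 509 (mod 3037)
Squares mod 3037: 2723^1≡2723, 2723^2≡1412, 2723^4≡1472, 2723^8≡1403, 2723^16≡433, 2723^32≡2232, 2723^64≡1144, 2723^128≡2826, 2723^256≡2003
318 = 256 + 32 + 16 + 8 + 4 + 2, so 2723^318 ≡ 2003·2232·433·1403·1472·1412 ≡ 1554 (mod 3037)
509·1554 = 790986 ≡ 1366 (mod 3037)
1597 ≠ 1366, so verification fails.

no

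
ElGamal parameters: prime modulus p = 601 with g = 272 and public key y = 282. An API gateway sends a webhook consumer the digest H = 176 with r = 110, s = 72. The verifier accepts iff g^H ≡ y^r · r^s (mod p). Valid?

yes

Left side g^H mod p:
Squares mod 601: 272^1≡272, 272^2≡61, 272^4≡115, 272^8≡3, 272^16≡9, 272^32≡81, 272^64≡551, 272^128≡96
176 = 128 + 32 + 16, so 272^176 ≡ 96·81·9 ≡ 268 (mod 601)
Right side y^r · r^s mod p:
Squares mod 601: 282^1≡282, 282^2≡192, 282^4≡203, 282^8≡341, 282^16≡288, 282^32≡6, 282^64≡36
110 = 64 + 32 + 8 + 4 + 2, so 282^110 ≡ 36·6·341·203·192 ≡ 324 (mod 601)
Squares mod 601: 110^1≡110, 110^2≡80, 110^4≡390, 110^8≡47, 110^16≡406, 110^32≡162, 110^64≡401
72 = 64 + 8, so 110^72 ≡ 401·47 ≡ 216 (mod 601)
324·216 = 69984 ≡ 268 (mod 601)
268 ≡ 268 (mod 601), so the signature is genuine.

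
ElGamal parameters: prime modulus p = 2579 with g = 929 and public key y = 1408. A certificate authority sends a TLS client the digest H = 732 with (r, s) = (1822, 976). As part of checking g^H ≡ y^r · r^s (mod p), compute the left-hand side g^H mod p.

1424

929^2 = 863041 ≡ 1655
929^4 ≡ 1655^2 = 2739025 ≡ 127
929^8 ≡ 127^2 = 16129 ≡ 655
929^16 ≡ 655^2 = 429025 ≡ 911
929^32 ≡ 911^2 = 829921 ≡ 2062
929^64 ≡ 2062^2 = 4251844 ≡ 1652
929^128 ≡ 1652^2 = 2729104 ≡ 522
929^256 ≡ 522^2 = 272484 ≡ 1689
929^512 ≡ 1689^2 = 2852721 ≡ 347
732 = 512 + 128 + 64 + 16 + 8 + 4, so 929^732 ≡ 347·522·1652·911·655·127 ≡ 1424 (mod 2579)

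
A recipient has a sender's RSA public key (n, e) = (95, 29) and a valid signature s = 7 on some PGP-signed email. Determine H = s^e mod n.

s^2 ≡ 7^2 = 49
s^4 ≡ 49^2 = 2401 ≡ 26
s^8 ≡ 26^2 = 676 ≡ 11
s^16 ≡ 11^2 = 121 ≡ 26
29 = 16 + 8 + 4 + 1, so s^29 ≡ 26·11·26·7 ≡ 87 (mod 95)

87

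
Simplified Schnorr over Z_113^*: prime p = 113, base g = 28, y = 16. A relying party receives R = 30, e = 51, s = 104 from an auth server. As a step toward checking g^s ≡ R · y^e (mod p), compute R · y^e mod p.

109

Squares mod 113: 16^1≡16, 16^2≡30, 16^4≡109, 16^8≡16, 16^16≡30, 16^32≡109
51 = 32 + 16 + 2 + 1, so 16^51 ≡ 109·30·30·16 ≡ 30 (mod 113)
R · y^e ≡ 30·30 = 900 ≡ 109 (mod 113)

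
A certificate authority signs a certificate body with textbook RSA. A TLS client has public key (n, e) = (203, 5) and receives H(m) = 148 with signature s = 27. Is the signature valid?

invalid

s^2 ≡ 27^2 = 729 ≡ 120
s^4 ≡ 120^2 = 14400 ≡ 190
5 = 4 + 1, so s^5 ≡ 190·27 ≡ 55 (mod 203)
s^5 mod 203 = 55, but H(m) = 148.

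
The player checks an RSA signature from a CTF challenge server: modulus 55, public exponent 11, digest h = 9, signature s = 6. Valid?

Squares mod 55: s^1≡6, s^2≡36, s^4≡31, s^8≡26
11 = 8 + 2 + 1, so s^11 ≡ 26·36·6 ≡ 6 (mod 55)
The recovered value 6 does not match the digest 9.

no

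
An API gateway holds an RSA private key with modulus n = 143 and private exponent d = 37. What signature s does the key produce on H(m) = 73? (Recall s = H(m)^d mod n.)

Squares mod 143: (H(m))^1≡73, (H(m))^2≡38, (H(m))^4≡14, (H(m))^8≡53, (H(m))^16≡92, (H(m))^32≡27
37 = 32 + 4 + 1, so (H(m))^37 ≡ 27·14·73 ≡ 138 (mod 143)

138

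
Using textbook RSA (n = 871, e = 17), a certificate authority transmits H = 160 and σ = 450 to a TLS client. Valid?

no

σ^2 ≡ 450^2 = 202500 ≡ 428
σ^4 ≡ 428^2 = 183184 ≡ 274
σ^8 ≡ 274^2 = 75076 ≡ 170
σ^16 ≡ 170^2 = 28900 ≡ 157
17 = 16 + 1, so σ^17 ≡ 157·450 ≡ 99 (mod 871)
σ^17 mod 871 = 99, but H = 160.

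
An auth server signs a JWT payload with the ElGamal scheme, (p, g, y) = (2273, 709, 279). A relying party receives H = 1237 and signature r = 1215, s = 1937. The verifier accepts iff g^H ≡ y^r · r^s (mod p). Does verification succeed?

Left side g^H mod p:
709^2 = 502681 ≡ 348
709^4 ≡ 348^2 = 121104 ≡ 635
709^8 ≡ 635^2 = 403225 ≡ 904
709^16 ≡ 904^2 = 817216 ≡ 1209
709^32 ≡ 1209^2 = 1461681 ≡ 142
709^64 ≡ 142^2 = 20164 ≡ 1980
709^128 ≡ 1980^2 = 3920400 ≡ 1748
709^256 ≡ 1748^2 = 3055504 ≡ 592
709^512 ≡ 592^2 = 350464 ≡ 422
709^1024 ≡ 422^2 = 178084 ≡ 790
1237 = 1024 + 128 + 64 + 16 + 4 + 1, so 709^1237 ≡ 790·1748·1980·1209·635·709 ≡ 2238 (mod 2273)
Right side y^r · r^s mod p:
279^2 = 77841 ≡ 559
279^4 ≡ 559^2 = 312481 ≡ 1080
279^8 ≡ 1080^2 = 1166400 ≡ 351
279^16 ≡ 351^2 = 123201 ≡ 459
279^32 ≡ 459^2 = 210681 ≡ 1565
279^64 ≡ 1565^2 = 2449225 ≡ 1204
279^128 ≡ 1204^2 = 1449616 ≡ 1715
279^256 ≡ 1715^2 = 2941225 ≡ 2236
279^512 ≡ 2236^2 = 4999696 ≡ 1369
279^1024 ≡ 1369^2 = 1874161 ≡ 1209
1215 = 1024 + 128 + 32 + 16 + 8 + 4 + 2 + 1, so 279^1215 ≡ 1209·1715·1565·459·351·1080·559·279 ≡ 441 (mod 2273)
1215^2 = 1476225 ≡ 1048
1215^4 ≡ 1048^2 = 1098304 ≡ 445
1215^8 ≡ 445^2 = 198025 ≡ 274
1215^16 ≡ 274^2 = 75076 ≡ 67
1215^32 ≡ 67^2 = 4489 ≡ 2216
1215^64 ≡ 2216^2 = 4910656 ≡ 976
1215^128 ≡ 976^2 = 952576 ≡ 189
1215^256 ≡ 189^2 = 35721 ≡ 1626
1215^512 ≡ 1626^2 = 2643876 ≡ 377
1215^1024 ≡ 377^2 = 142129 ≡ 1203
1937 = 1024 + 512 + 256 + 128 + 16 + 1, so 1215^1937 ≡ 1203·377·1626·189·67·1215 ≡ 1657 (mod 2273)
441·1657 = 730737 ≡ 1104 (mod 2273)
2238 ≠ 1104, so verification fails.

fails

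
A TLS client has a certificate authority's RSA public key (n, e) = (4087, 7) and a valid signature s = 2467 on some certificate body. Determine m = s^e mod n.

Squares mod 4087: s^1≡2467, s^2≡546, s^4≡3852
7 = 4 + 2 + 1, so s^7 ≡ 3852·546·2467 ≡ 1467 (mod 4087)

1467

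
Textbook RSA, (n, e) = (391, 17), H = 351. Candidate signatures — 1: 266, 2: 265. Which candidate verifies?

1

Candidate 1: 266^2 = 70756 ≡ 376; 266^4 ≡ 376^2 = 141376 ≡ 225; 266^8 ≡ 225^2 = 50625 ≡ 186; 266^16 ≡ 186^2 = 34596 ≡ 188; 17 = 16 + 1, so 266^17 ≡ 188·266 ≡ 351 (mod 391)
  → matches H = 351
Candidate 2: 265^2 = 70225 ≡ 236; 265^4 ≡ 236^2 = 55696 ≡ 174; 265^8 ≡ 174^2 = 30276 ≡ 169; 265^16 ≡ 169^2 = 28561 ≡ 18; 17 = 16 + 1, so 265^17 ≡ 18·265 ≡ 78 (mod 391)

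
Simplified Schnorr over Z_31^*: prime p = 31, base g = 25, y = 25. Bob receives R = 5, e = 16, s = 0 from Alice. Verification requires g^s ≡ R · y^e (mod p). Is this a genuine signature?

genuine

g^s mod p:
25^0 mod 31 = 1
R · y^e mod p:
Squares mod 31: 25^1≡25, 25^2≡5, 25^4≡25, 25^8≡5, 25^16≡25
25^16 ≡ 25 (mod 31)
5·25 = 125 ≡ 1 (mod 31)
1 ≡ 1 (mod 31); signature holds.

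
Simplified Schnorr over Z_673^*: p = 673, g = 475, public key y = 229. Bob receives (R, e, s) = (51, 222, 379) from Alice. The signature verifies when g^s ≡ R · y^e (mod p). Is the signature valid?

invalid

g^s mod p:
475^2 = 225625 ≡ 170
475^4 ≡ 170^2 = 28900 ≡ 634
475^8 ≡ 634^2 = 401956 ≡ 175
475^16 ≡ 175^2 = 30625 ≡ 340
475^32 ≡ 340^2 = 115600 ≡ 517
475^64 ≡ 517^2 = 267289 ≡ 108
475^128 ≡ 108^2 = 11664 ≡ 223
475^256 ≡ 223^2 = 49729 ≡ 600
379 = 256 + 64 + 32 + 16 + 8 + 2 + 1, so 475^379 ≡ 600·108·517·340·175·170·475 ≡ 238 (mod 673)
R · y^e mod p:
229^2 = 52441 ≡ 620
229^4 ≡ 620^2 = 384400 ≡ 117
229^8 ≡ 117^2 = 13689 ≡ 229
229^16 ≡ 229^2 = 52441 ≡ 620
229^32 ≡ 620^2 = 384400 ≡ 117
229^64 ≡ 117^2 = 13689 ≡ 229
229^128 ≡ 229^2 = 52441 ≡ 620
222 = 128 + 64 + 16 + 8 + 4 + 2, so 229^222 ≡ 620·229·620·229·117·620 ≡ 546 (mod 673)
51·546 = 27846 ≡ 253 (mod 673)
238 ≠ 253; the check fails.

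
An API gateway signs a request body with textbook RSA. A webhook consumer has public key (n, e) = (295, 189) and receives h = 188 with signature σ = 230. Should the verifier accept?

σ^2 ≡ 230^2 = 52900 ≡ 95
σ^4 ≡ 95^2 = 9025 ≡ 175
σ^8 ≡ 175^2 = 30625 ≡ 240
σ^16 ≡ 240^2 = 57600 ≡ 75
σ^32 ≡ 75^2 = 5625 ≡ 20
σ^64 ≡ 20^2 = 400 ≡ 105
σ^128 ≡ 105^2 = 11025 ≡ 110
189 = 128 + 32 + 16 + 8 + 4 + 1, so σ^189 ≡ 110·20·75·240·175·230 ≡ 135 (mod 295)
σ^189 mod 295 = 135, but h = 188.

reject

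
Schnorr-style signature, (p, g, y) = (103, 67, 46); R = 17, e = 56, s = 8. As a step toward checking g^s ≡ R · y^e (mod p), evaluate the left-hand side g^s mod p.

25

67^8 mod 103 = 25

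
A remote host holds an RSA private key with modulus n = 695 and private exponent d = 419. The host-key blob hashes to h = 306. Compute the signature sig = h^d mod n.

h^2 ≡ 306^2 = 93636 ≡ 506
h^4 ≡ 506^2 = 256036 ≡ 276
h^8 ≡ 276^2 = 76176 ≡ 421
h^16 ≡ 421^2 = 177241 ≡ 16
h^32 ≡ 16^2 = 256
h^64 ≡ 256^2 = 65536 ≡ 206
h^128 ≡ 206^2 = 42436 ≡ 41
h^256 ≡ 41^2 = 1681 ≡ 291
419 = 256 + 128 + 32 + 2 + 1, so h^419 ≡ 291·41·256·506·306 ≡ 361 (mod 695)

361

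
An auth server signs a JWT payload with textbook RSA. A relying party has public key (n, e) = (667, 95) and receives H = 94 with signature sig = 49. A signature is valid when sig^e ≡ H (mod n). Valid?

yes

sig^2 ≡ 49^2 = 2401 ≡ 400
sig^4 ≡ 400^2 = 160000 ≡ 587
sig^8 ≡ 587^2 = 344569 ≡ 397
sig^16 ≡ 397^2 = 157609 ≡ 197
sig^32 ≡ 197^2 = 38809 ≡ 123
sig^64 ≡ 123^2 = 15129 ≡ 455
95 = 64 + 16 + 8 + 4 + 2 + 1, so sig^95 ≡ 455·197·397·587·400·49 ≡ 94 (mod 667)
94 = H, so the signature checks out.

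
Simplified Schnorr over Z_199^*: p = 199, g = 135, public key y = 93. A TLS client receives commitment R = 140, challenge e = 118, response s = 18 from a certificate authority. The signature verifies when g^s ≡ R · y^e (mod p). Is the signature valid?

valid

g^s mod p:
Squares mod 199: 135^1≡135, 135^2≡116, 135^4≡123, 135^8≡5, 135^16≡25
18 = 16 + 2, so 135^18 ≡ 25·116 ≡ 114 (mod 199)
R · y^e mod p:
Squares mod 199: 93^1≡93, 93^2≡92, 93^4≡106, 93^8≡92, 93^16≡106, 93^32≡92, 93^64≡106
118 = 64 + 32 + 16 + 4 + 2, so 93^118 ≡ 106·92·106·106·92 ≡ 106 (mod 199)
140·106 = 14840 ≡ 114 (mod 199)
114 ≡ 114 (mod 199); signature holds.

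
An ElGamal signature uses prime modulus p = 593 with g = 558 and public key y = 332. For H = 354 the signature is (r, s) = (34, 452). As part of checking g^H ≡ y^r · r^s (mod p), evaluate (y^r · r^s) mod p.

46

Squares mod 593: 332^1≡332, 332^2≡519, 332^4≡139, 332^8≡345, 332^16≡425, 332^32≡353
34 = 32 + 2, so 332^34 ≡ 353·519 ≡ 563 (mod 593)
Squares mod 593: 34^1≡34, 34^2≡563, 34^4≡307, 34^8≡555, 34^16≡258, 34^32≡148, 34^64≡556, 34^128≡183, 34^256≡281
452 = 256 + 128 + 64 + 4, so 34^452 ≡ 281·183·556·307 ≡ 38 (mod 593)
y^r · r^s ≡ 563·38 = 21394 ≡ 46 (mod 593)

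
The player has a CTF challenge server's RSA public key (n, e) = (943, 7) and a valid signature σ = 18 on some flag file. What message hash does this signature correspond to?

857

Squares mod 943: σ^1≡18, σ^2≡324, σ^4≡303
7 = 4 + 2 + 1, so σ^7 ≡ 303·324·18 ≡ 857 (mod 943)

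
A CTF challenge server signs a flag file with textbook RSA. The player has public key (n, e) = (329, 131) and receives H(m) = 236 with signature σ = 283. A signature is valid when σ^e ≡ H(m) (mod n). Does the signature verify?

verifies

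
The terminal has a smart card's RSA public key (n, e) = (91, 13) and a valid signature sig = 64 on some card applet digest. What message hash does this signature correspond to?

64

sig^13 mod 91 = 64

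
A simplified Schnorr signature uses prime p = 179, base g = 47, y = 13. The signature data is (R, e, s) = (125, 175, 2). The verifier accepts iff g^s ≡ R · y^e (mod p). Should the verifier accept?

g^s mod p:
Squares mod 179: 47^1≡47, 47^2≡61
47^2 ≡ 61 (mod 179)
R · y^e mod p:
Squares mod 179: 13^1≡13, 13^2≡169, 13^4≡100, 13^8≡155, 13^16≡39, 13^32≡89, 13^64≡45, 13^128≡56
175 = 128 + 32 + 8 + 4 + 2 + 1, so 13^175 ≡ 56·89·155·100·169·13 ≡ 95 (mod 179)
125·95 = 11875 ≡ 61 (mod 179)
61 ≡ 61 (mod 179); signature holds.

accept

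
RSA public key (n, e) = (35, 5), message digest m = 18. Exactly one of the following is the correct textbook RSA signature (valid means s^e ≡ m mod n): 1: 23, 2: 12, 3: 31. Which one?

Candidate 1: 23^5 mod 35 = 18
  → matches m = 18
Candidate 2: 12^5 mod 35 = 17
Candidate 3: 31^5 mod 35 = 26

1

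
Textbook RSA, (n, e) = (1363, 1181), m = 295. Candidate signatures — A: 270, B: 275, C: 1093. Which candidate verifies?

A

Candidate A: Squares mod 1363: 270^1≡270, 270^2≡661, 270^4≡761, 270^8≡1209, 270^16≡545, 270^32≡1254, 270^64≡977, 270^128≡429, 270^256≡36, 270^512≡1296, 270^1024≡400; 1181 = 1024 + 128 + 16 + 8 + 4 + 1, so 270^1181 ≡ 400·429·545·1209·761·270 ≡ 295 (mod 1363)
  → matches m = 295
Candidate B: Squares mod 1363: 275^1≡275, 275^2≡660, 275^4≡803, 275^8≡110, 275^16≡1196, 275^32≡629, 275^64≡371, 275^128≡1341, 275^256≡484, 275^512≡1183, 275^1024≡1051; 1181 = 1024 + 128 + 16 + 8 + 4 + 1, so 275^1181 ≡ 1051·1341·1196·110·803·275 ≡ 454 (mod 1363)
Candidate C: Squares mod 1363: 1093^1≡1093, 1093^2≡661, 1093^4≡761, 1093^8≡1209, 1093^16≡545, 1093^32≡1254, 1093^64≡977, 1093^128≡429, 1093^256≡36, 1093^512≡1296, 1093^1024≡400; 1181 = 1024 + 128 + 16 + 8 + 4 + 1, so 1093^1181 ≡ 400·429·545·1209·761·1093 ≡ 1068 (mod 1363)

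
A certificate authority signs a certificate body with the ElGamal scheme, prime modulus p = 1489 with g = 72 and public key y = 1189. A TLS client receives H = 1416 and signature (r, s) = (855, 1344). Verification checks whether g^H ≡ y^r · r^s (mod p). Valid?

Left side g^H mod p:
72^2 = 5184 ≡ 717
72^4 ≡ 717^2 = 514089 ≡ 384
72^8 ≡ 384^2 = 147456 ≡ 45
72^16 ≡ 45^2 = 2025 ≡ 536
72^32 ≡ 536^2 = 287296 ≡ 1408
72^64 ≡ 1408^2 = 1982464 ≡ 605
72^128 ≡ 605^2 = 366025 ≡ 1220
72^256 ≡ 1220^2 = 1488400 ≡ 889
72^512 ≡ 889^2 = 790321 ≡ 1151
72^1024 ≡ 1151^2 = 1324801 ≡ 1080
1416 = 1024 + 256 + 128 + 8, so 72^1416 ≡ 1080·889·1220·45 ≡ 1401 (mod 1489)
Right side y^r · r^s mod p:
1189^2 = 1413721 ≡ 660
1189^4 ≡ 660^2 = 435600 ≡ 812
1189^8 ≡ 812^2 = 659344 ≡ 1206
1189^16 ≡ 1206^2 = 1454436 ≡ 1172
1189^32 ≡ 1172^2 = 1373584 ≡ 726
1189^64 ≡ 726^2 = 527076 ≡ 1459
1189^128 ≡ 1459^2 = 2128681 ≡ 900
1189^256 ≡ 900^2 = 810000 ≡ 1473
1189^512 ≡ 1473^2 = 2169729 ≡ 256
855 = 512 + 256 + 64 + 16 + 4 + 2 + 1, so 1189^855 ≡ 256·1473·1459·1172·812·660·1189 ≡ 512 (mod 1489)
855^2 = 731025 ≡ 1415
855^4 ≡ 1415^2 = 2002225 ≡ 1009
855^8 ≡ 1009^2 = 1018081 ≡ 1094
855^16 ≡ 1094^2 = 1196836 ≡ 1169
855^32 ≡ 1169^2 = 1366561 ≡ 1148
855^64 ≡ 1148^2 = 1317904 ≡ 139
855^128 ≡ 139^2 = 19321 ≡ 1453
855^256 ≡ 1453^2 = 2111209 ≡ 1296
855^512 ≡ 1296^2 = 1679616 ≡ 24
855^1024 ≡ 24^2 = 576
1344 = 1024 + 256 + 64, so 855^1344 ≡ 576·1296·139 ≡ 490 (mod 1489)
512·490 = 250880 ≡ 728 (mod 1489)
1401 ≠ 728, so verification fails.

no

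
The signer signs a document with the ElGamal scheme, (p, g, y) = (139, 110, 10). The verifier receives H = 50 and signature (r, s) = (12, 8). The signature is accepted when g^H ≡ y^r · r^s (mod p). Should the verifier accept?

accept

Left side g^H mod p:
110^2 = 12100 ≡ 7
110^4 ≡ 7^2 = 49
110^8 ≡ 49^2 = 2401 ≡ 38
110^16 ≡ 38^2 = 1444 ≡ 54
110^32 ≡ 54^2 = 2916 ≡ 136
50 = 32 + 16 + 2, so 110^50 ≡ 136·54·7 ≡ 117 (mod 139)
Right side y^r · r^s mod p:
10^2 = 100
10^4 ≡ 100^2 = 10000 ≡ 131
10^8 ≡ 131^2 = 17161 ≡ 64
12 = 8 + 4, so 10^12 ≡ 64·131 ≡ 44 (mod 139)
12^2 = 144 ≡ 5
12^4 ≡ 5^2 = 25
12^8 ≡ 25^2 = 625 ≡ 69
44·69 = 3036 ≡ 117 (mod 139)
117 ≡ 117 (mod 139), so the signature is genuine.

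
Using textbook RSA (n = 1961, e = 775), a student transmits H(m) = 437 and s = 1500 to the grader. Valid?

no

s^2 ≡ 1500^2 = 2250000 ≡ 733
s^4 ≡ 733^2 = 537289 ≡ 1936
s^8 ≡ 1936^2 = 3748096 ≡ 625
s^16 ≡ 625^2 = 390625 ≡ 386
s^32 ≡ 386^2 = 148996 ≡ 1921
s^64 ≡ 1921^2 = 3690241 ≡ 1600
s^128 ≡ 1600^2 = 2560000 ≡ 895
s^256 ≡ 895^2 = 801025 ≡ 937
s^512 ≡ 937^2 = 877969 ≡ 1402
775 = 512 + 256 + 4 + 2 + 1, so s^775 ≡ 1402·937·1936·733·1500 ≡ 572 (mod 1961)
572 ≠ 437, so verification fails.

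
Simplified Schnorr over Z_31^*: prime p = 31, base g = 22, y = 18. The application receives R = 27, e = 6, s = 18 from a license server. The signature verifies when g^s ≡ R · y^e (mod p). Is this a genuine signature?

forged

g^s mod p:
22^18 mod 31 = 16
R · y^e mod p:
18^6 mod 31 = 16
27·16 = 432 ≡ 29 (mod 31)
16 ≠ 29; the check fails.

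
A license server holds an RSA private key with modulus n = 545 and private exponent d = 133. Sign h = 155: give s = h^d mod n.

h^2 ≡ 155^2 = 24025 ≡ 45
h^4 ≡ 45^2 = 2025 ≡ 390
h^8 ≡ 390^2 = 152100 ≡ 45
h^16 ≡ 45^2 = 2025 ≡ 390
h^32 ≡ 390^2 = 152100 ≡ 45
h^64 ≡ 45^2 = 2025 ≡ 390
h^128 ≡ 390^2 = 152100 ≡ 45
133 = 128 + 4 + 1, so h^133 ≡ 45·390·155 ≡ 155 (mod 545)

155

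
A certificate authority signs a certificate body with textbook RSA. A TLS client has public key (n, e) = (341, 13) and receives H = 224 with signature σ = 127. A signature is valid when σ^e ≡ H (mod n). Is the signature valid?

σ^2 ≡ 127^2 = 16129 ≡ 102
σ^4 ≡ 102^2 = 10404 ≡ 174
σ^8 ≡ 174^2 = 30276 ≡ 268
13 = 8 + 4 + 1, so σ^13 ≡ 268·174·127 ≡ 117 (mod 341)
The recovered value 117 does not match the digest 224.

invalid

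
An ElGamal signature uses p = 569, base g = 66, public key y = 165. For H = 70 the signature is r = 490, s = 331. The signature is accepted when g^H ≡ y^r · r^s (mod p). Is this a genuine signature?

Left side g^H mod p:
66^2 = 4356 ≡ 373
66^4 ≡ 373^2 = 139129 ≡ 293
66^8 ≡ 293^2 = 85849 ≡ 499
66^16 ≡ 499^2 = 249001 ≡ 348
66^32 ≡ 348^2 = 121104 ≡ 476
66^64 ≡ 476^2 = 226576 ≡ 114
70 = 64 + 4 + 2, so 66^70 ≡ 114·293·373 ≡ 122 (mod 569)
Right side y^r · r^s mod p:
165^2 = 27225 ≡ 482
165^4 ≡ 482^2 = 232324 ≡ 172
165^8 ≡ 172^2 = 29584 ≡ 565
165^16 ≡ 565^2 = 319225 ≡ 16
165^32 ≡ 16^2 = 256
165^64 ≡ 256^2 = 65536 ≡ 101
165^128 ≡ 101^2 = 10201 ≡ 528
165^256 ≡ 528^2 = 278784 ≡ 543
490 = 256 + 128 + 64 + 32 + 8 + 2, so 165^490 ≡ 543·528·101·256·565·482 ≡ 101 (mod 569)
490^2 = 240100 ≡ 551
490^4 ≡ 551^2 = 303601 ≡ 324
490^8 ≡ 324^2 = 104976 ≡ 280
490^16 ≡ 280^2 = 78400 ≡ 447
490^32 ≡ 447^2 = 199809 ≡ 90
490^64 ≡ 90^2 = 8100 ≡ 134
490^128 ≡ 134^2 = 17956 ≡ 317
490^256 ≡ 317^2 = 100489 ≡ 345
331 = 256 + 64 + 8 + 2 + 1, so 490^331 ≡ 345·134·280·551·490 ≡ 175 (mod 569)
101·175 = 17675 ≡ 36 (mod 569)
122 ≠ 36, so verification fails.

forged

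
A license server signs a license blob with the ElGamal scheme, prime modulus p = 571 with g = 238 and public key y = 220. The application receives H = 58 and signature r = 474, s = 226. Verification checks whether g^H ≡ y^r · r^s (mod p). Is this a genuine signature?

Left side g^H mod p:
238^2 = 56644 ≡ 115
238^4 ≡ 115^2 = 13225 ≡ 92
238^8 ≡ 92^2 = 8464 ≡ 470
238^16 ≡ 470^2 = 220900 ≡ 494
238^32 ≡ 494^2 = 244036 ≡ 219
58 = 32 + 16 + 8 + 2, so 238^58 ≡ 219·494·470·115 ≡ 467 (mod 571)
Right side y^r · r^s mod p:
220^2 = 48400 ≡ 436
220^4 ≡ 436^2 = 190096 ≡ 524
220^8 ≡ 524^2 = 274576 ≡ 496
220^16 ≡ 496^2 = 246016 ≡ 486
220^32 ≡ 486^2 = 236196 ≡ 373
220^64 ≡ 373^2 = 139129 ≡ 376
220^128 ≡ 376^2 = 141376 ≡ 339
220^256 ≡ 339^2 = 114921 ≡ 150
474 = 256 + 128 + 64 + 16 + 8 + 2, so 220^474 ≡ 150·339·376·486·496·436 ≡ 55 (mod 571)
474^2 = 224676 ≡ 273
474^4 ≡ 273^2 = 74529 ≡ 299
474^8 ≡ 299^2 = 89401 ≡ 325
474^16 ≡ 325^2 = 105625 ≡ 561
474^32 ≡ 561^2 = 314721 ≡ 100
474^64 ≡ 100^2 = 10000 ≡ 293
474^128 ≡ 293^2 = 85849 ≡ 199
226 = 128 + 64 + 32 + 2, so 474^226 ≡ 199·293·100·273 ≡ 403 (mod 571)
55·403 = 22165 ≡ 467 (mod 571)
467 ≡ 467 (mod 571), so the signature is genuine.

genuine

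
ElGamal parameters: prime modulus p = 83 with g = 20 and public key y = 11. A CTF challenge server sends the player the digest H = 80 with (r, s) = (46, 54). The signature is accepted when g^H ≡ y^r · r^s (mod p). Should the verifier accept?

reject

Left side g^H mod p:
20^2 = 400 ≡ 68
20^4 ≡ 68^2 = 4624 ≡ 59
20^8 ≡ 59^2 = 3481 ≡ 78
20^16 ≡ 78^2 = 6084 ≡ 25
20^32 ≡ 25^2 = 625 ≡ 44
20^64 ≡ 44^2 = 1936 ≡ 27
80 = 64 + 16, so 20^80 ≡ 27·25 ≡ 11 (mod 83)
Right side y^r · r^s mod p:
11^2 = 121 ≡ 38
11^4 ≡ 38^2 = 1444 ≡ 33
11^8 ≡ 33^2 = 1089 ≡ 10
11^16 ≡ 10^2 = 100 ≡ 17
11^32 ≡ 17^2 = 289 ≡ 40
46 = 32 + 8 + 4 + 2, so 11^46 ≡ 40·10·33·38 ≡ 31 (mod 83)
46^2 = 2116 ≡ 41
46^4 ≡ 41^2 = 1681 ≡ 21
46^8 ≡ 21^2 = 441 ≡ 26
46^16 ≡ 26^2 = 676 ≡ 12
46^32 ≡ 12^2 = 144 ≡ 61
54 = 32 + 16 + 4 + 2, so 46^54 ≡ 61·12·21·41 ≡ 33 (mod 83)
31·33 = 1023 ≡ 27 (mod 83)
11 ≠ 27, so verification fails.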